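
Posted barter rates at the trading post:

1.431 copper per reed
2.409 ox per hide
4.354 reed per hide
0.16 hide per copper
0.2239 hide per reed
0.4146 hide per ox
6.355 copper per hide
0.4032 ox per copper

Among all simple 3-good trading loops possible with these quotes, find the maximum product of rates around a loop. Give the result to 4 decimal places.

1.0623

hide→copper→ox→hide: 6.355 × 0.4032 × 0.4146 = 1.06234
hide→reed→copper→hide: 4.354 × 1.431 × 0.16 = 0.99689
Maximum is hide→copper→ox→hide at 1.0623; arbitrage exists.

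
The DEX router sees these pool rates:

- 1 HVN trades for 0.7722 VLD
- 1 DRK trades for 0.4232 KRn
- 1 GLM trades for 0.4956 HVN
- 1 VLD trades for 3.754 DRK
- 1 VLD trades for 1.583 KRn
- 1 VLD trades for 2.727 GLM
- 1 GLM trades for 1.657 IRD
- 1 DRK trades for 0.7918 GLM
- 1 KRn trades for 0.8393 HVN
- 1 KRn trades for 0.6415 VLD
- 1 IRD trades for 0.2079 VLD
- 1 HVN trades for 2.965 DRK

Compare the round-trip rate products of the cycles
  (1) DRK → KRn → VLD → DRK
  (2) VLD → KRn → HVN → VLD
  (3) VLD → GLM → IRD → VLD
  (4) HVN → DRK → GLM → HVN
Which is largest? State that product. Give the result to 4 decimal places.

1.1635

(1) 0.4232 × 0.6415 × 3.754 = 1.01915
(2) 1.583 × 0.8393 × 0.7722 = 1.02595
(3) 2.727 × 1.657 × 0.2079 = 0.93943
(4) 2.965 × 0.7918 × 0.4956 = 1.16351
Highest is cycle (4) at 1.1635 (>1, arbitrage).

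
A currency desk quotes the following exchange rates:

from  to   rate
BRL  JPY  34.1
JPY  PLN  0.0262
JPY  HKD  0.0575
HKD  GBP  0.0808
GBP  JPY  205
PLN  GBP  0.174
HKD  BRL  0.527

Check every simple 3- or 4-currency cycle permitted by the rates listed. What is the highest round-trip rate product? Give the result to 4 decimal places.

1.0333

BRL→JPY→HKD→BRL: 34.1 × 0.0575 × 0.527 = 1.03332
HKD→GBP→JPY→HKD: 0.0808 × 205 × 0.0575 = 0.95243
PLN→GBP→JPY→PLN: 0.174 × 205 × 0.0262 = 0.93455
Maximum is BRL→JPY→HKD→BRL at 1.0333; arbitrage exists.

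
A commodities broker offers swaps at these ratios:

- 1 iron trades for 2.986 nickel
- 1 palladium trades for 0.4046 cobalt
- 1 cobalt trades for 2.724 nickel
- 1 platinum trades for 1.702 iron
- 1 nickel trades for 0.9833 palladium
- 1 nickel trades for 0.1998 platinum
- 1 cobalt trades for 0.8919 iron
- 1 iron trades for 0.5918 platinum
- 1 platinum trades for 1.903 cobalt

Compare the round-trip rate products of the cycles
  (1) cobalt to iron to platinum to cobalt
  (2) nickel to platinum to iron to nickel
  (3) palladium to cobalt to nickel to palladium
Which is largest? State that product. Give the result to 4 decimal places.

(1) 0.8919 × 0.5918 × 1.903 = 1.00445
(2) 0.1998 × 1.702 × 2.986 = 1.01542
(3) 0.4046 × 2.724 × 0.9833 = 1.08372
Highest is cycle (3) at 1.0837 (>1, arbitrage).

1.0837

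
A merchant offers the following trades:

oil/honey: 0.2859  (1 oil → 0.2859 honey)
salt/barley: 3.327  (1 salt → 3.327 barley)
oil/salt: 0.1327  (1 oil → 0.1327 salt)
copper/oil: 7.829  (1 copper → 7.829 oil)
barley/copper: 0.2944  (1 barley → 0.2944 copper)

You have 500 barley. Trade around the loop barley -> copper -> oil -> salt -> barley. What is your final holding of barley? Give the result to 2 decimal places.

500 barley × 0.2944 = 147.2 copper
147.2 copper × 7.829 = 1152.4288 oil
1152.4288 oil × 0.1327 = 152.92730176 salt
152.92730176 salt × 3.327 = 508.78913295552 barley

508.79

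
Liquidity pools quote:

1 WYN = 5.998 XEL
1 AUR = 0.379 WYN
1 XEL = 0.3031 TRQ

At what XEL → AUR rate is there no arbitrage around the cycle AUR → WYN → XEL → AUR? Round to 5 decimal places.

Known legs of the cycle: 0.379 × 5.998 = 2.273242
For no arbitrage the full-cycle product must be 1, so the missing rate is 1 / 2.273242 ≈ 0.4399004.

0.43990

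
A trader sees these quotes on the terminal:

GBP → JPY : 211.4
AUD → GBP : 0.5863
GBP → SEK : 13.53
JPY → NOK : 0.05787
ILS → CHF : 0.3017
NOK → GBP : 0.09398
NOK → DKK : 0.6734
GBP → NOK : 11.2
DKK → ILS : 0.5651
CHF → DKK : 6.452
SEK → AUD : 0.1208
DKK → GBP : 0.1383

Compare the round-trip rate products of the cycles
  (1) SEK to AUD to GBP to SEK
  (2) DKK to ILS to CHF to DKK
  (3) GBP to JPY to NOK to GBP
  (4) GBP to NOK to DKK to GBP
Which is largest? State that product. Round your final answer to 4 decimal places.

1.1497

(1) 0.1208 × 0.5863 × 13.53 = 0.95826
(2) 0.5651 × 0.3017 × 6.452 = 1.10001
(3) 211.4 × 0.05787 × 0.09398 = 1.14972
(4) 11.2 × 0.6734 × 0.1383 = 1.04307
Highest is cycle (3) at 1.1497 (>1, arbitrage).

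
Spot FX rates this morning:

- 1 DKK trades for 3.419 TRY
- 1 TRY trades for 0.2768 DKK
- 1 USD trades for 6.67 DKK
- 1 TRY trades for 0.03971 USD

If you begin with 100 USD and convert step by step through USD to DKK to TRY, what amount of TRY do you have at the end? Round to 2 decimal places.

2280.47

100 USD × 6.67 = 667 DKK
667 DKK × 3.419 = 2280.473 TRY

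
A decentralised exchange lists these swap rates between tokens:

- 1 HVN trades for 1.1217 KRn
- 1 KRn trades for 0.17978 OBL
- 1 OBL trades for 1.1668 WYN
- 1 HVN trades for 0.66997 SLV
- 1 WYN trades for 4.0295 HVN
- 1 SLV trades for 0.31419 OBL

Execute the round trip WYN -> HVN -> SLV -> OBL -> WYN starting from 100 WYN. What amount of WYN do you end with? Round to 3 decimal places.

98.968

100 WYN × 4.0295 = 402.95 HVN
402.95 HVN × 0.66997 = 269.9644115 SLV
269.9644115 SLV × 0.31419 = 84.820118449185 OBL
84.820118449185 OBL × 1.1668 = 98.968114206509058 WYN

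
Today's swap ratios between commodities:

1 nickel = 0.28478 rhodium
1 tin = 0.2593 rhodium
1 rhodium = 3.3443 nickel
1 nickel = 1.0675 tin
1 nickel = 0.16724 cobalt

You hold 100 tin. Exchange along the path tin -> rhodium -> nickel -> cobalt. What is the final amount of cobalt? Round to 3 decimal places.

14.503

100 tin × 0.2593 = 25.93 rhodium
25.93 rhodium × 3.3443 = 86.717699 nickel
86.717699 nickel × 0.16724 = 14.50266798076 cobalt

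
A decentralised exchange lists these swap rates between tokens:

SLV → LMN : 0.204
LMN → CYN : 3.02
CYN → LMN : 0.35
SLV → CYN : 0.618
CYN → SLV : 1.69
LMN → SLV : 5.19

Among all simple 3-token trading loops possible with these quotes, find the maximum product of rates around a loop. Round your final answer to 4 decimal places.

1.1226

LMN→SLV→CYN→LMN: 5.19 × 0.618 × 0.35 = 1.12260
LMN→CYN→SLV→LMN: 3.02 × 1.69 × 0.204 = 1.04118
Maximum is LMN→SLV→CYN→LMN at 1.1226; arbitrage exists.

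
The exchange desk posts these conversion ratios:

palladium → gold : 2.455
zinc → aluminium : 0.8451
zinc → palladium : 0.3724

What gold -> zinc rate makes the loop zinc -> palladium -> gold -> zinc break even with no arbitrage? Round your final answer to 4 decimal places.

1.0938

Known legs of the cycle: 0.3724 × 2.455 = 0.914242
For no arbitrage the full-cycle product must be 1, so the missing rate is 1 / 0.914242 ≈ 1.093802.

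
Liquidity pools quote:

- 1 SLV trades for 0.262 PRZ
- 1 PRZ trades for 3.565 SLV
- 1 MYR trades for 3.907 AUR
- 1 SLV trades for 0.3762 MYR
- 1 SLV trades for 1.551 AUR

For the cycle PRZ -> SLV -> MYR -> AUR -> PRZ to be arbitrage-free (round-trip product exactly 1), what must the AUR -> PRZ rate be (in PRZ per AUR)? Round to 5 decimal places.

0.19084

Known legs of the cycle: 3.565 × 0.3762 × 3.907 = 5.239884771
For no arbitrage the full-cycle product must be 1, so the missing rate is 1 / 5.239884771 ≈ 0.1908439.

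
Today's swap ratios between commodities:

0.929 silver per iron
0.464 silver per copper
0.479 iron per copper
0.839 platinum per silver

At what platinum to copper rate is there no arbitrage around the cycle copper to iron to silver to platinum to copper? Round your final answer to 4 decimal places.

2.6785

Known legs of the cycle: 0.479 × 0.929 × 0.839 = 0.373347449
For no arbitrage the full-cycle product must be 1, so the missing rate is 1 / 0.373347449 ≈ 2.678470.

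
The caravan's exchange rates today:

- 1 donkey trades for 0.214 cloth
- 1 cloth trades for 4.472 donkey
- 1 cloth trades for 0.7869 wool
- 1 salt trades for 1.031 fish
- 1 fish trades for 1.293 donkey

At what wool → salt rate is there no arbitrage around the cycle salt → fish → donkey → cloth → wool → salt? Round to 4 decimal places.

Known legs of the cycle: 1.031 × 1.293 × 0.214 × 0.7869 = 0.2244866447178
For no arbitrage the full-cycle product must be 1, so the missing rate is 1 / 0.2244866447178 ≈ 4.454608.

4.4546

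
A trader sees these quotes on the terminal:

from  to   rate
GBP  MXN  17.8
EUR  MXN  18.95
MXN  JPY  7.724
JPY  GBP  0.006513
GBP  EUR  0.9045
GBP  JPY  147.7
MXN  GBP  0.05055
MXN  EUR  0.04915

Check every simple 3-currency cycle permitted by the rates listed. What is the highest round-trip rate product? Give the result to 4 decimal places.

JPY→GBP→MXN→JPY: 0.006513 × 17.8 × 7.724 = 0.89545
MXN→GBP→EUR→MXN: 0.05055 × 0.9045 × 18.95 = 0.86644
Maximum is JPY→GBP→MXN→JPY at 0.8955; no arbitrage — every cycle loses value.

0.8955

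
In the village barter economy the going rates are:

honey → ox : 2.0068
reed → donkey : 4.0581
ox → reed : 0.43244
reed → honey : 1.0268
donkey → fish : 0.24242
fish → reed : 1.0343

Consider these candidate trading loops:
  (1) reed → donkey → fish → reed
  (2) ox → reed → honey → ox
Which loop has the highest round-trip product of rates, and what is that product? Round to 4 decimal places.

1.0175

(1) 4.0581 × 0.24242 × 1.0343 = 1.01751
(2) 0.43244 × 1.0268 × 2.0068 = 0.89108
Highest is cycle (1) at 1.0175 (>1, arbitrage).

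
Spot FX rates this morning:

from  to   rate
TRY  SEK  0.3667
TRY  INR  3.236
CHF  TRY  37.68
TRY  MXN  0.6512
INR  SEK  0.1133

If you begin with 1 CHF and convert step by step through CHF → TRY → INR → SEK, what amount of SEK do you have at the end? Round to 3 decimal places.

13.815

1 CHF × 37.68 = 37.68 TRY
37.68 TRY × 3.236 = 121.93248 INR
121.93248 INR × 0.1133 = 13.814949984 SEK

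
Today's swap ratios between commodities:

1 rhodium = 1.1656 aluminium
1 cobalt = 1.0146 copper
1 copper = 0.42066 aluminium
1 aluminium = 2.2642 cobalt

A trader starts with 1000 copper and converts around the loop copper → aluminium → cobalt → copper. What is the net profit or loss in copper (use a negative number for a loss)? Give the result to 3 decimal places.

1000 copper × 0.42066 = 420.66 aluminium
420.66 aluminium × 2.2642 = 952.458372 cobalt
952.458372 cobalt × 1.0146 = 966.3642642312 copper
Net change: 966.3642642312 − 1000 = -33.6357357688 copper

-33.636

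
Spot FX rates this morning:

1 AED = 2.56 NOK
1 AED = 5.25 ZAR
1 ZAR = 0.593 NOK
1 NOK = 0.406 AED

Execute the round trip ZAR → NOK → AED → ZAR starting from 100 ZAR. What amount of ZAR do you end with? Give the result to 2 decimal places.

126.40

100 ZAR × 0.593 = 59.3 NOK
59.3 NOK × 0.406 = 24.0758 AED
24.0758 AED × 5.25 = 126.39795 ZAR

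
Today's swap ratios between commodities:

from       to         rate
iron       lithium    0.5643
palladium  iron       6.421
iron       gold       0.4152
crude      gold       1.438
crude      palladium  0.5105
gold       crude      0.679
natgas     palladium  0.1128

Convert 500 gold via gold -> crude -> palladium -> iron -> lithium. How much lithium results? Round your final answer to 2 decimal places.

627.98

500 gold × 0.679 = 339.5 crude
339.5 crude × 0.5105 = 173.31475 palladium
173.31475 palladium × 6.421 = 1112.85400975 iron
1112.85400975 iron × 0.5643 = 627.983517701925 lithium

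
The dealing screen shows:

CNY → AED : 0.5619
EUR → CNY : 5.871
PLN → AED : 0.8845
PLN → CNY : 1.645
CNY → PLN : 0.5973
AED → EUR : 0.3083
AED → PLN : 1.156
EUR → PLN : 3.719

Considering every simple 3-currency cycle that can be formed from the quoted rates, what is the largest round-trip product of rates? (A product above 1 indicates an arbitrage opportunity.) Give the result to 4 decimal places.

AED→PLN→CNY→AED: 1.156 × 1.645 × 0.5619 = 1.06852
AED→EUR→CNY→AED: 0.3083 × 5.871 × 0.5619 = 1.01706
AED→EUR→PLN→AED: 0.3083 × 3.719 × 0.8845 = 1.01414
Maximum is AED→PLN→CNY→AED at 1.0685; arbitrage exists.

1.0685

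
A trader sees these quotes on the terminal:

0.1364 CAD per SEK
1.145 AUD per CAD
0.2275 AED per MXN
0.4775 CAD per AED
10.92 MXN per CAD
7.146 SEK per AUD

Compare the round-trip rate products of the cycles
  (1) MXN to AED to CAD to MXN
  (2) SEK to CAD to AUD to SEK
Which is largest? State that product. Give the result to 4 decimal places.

(1) 0.2275 × 0.4775 × 10.92 = 1.18625
(2) 0.1364 × 1.145 × 7.146 = 1.11605
Highest is cycle (1) at 1.1863 (>1, arbitrage).

1.1863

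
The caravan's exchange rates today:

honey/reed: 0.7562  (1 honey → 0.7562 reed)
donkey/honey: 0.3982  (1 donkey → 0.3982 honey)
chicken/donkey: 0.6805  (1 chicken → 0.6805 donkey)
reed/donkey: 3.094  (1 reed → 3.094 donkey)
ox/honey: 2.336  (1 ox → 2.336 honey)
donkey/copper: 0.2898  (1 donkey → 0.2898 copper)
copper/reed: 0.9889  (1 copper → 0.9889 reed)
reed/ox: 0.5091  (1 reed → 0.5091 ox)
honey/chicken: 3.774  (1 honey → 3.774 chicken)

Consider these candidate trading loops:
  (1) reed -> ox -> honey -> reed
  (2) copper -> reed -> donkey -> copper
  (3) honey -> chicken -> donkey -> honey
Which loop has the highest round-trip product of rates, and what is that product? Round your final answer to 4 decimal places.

(1) 0.5091 × 2.336 × 0.7562 = 0.89932
(2) 0.9889 × 3.094 × 0.2898 = 0.88669
(3) 3.774 × 0.6805 × 0.3982 = 1.02266
Highest is cycle (3) at 1.0227 (>1, arbitrage).

1.0227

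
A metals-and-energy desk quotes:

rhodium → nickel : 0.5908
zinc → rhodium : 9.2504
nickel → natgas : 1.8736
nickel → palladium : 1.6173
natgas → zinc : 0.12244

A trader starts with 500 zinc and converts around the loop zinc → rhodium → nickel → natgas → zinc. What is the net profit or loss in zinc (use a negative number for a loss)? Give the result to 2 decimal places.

500 zinc × 9.2504 = 4625.2 rhodium
4625.2 rhodium × 0.5908 = 2732.56816 nickel
2732.56816 nickel × 1.8736 = 5119.739704576 natgas
5119.739704576 natgas × 0.12244 = 626.86092942828544 zinc
Net change: 626.86092942828544 − 500 = 126.86092942828544 zinc

126.86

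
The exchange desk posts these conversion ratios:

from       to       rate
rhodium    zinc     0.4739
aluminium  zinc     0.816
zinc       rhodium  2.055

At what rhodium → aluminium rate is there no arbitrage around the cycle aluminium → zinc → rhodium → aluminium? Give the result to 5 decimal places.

Known legs of the cycle: 0.816 × 2.055 = 1.67688
For no arbitrage the full-cycle product must be 1, so the missing rate is 1 / 1.67688 ≈ 0.5963456.

0.59635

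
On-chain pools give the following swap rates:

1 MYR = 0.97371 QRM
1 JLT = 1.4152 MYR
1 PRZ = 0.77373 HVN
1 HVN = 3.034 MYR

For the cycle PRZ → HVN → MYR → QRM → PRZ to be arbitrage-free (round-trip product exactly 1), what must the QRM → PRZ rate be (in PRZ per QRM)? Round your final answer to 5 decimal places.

0.43749

Known legs of the cycle: 0.77373 × 3.034 × 0.97371 = 2.2857811286022
For no arbitrage the full-cycle product must be 1, so the missing rate is 1 / 2.2857811286022 ≈ 0.4374872.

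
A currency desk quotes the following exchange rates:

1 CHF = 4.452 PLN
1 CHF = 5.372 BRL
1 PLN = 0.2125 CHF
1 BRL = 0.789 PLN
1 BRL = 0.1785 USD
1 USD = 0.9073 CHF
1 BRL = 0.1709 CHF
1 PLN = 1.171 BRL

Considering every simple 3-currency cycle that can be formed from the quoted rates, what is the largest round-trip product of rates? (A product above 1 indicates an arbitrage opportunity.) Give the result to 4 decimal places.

0.9007

CHF→BRL→PLN→CHF: 5.372 × 0.789 × 0.2125 = 0.90068
CHF→PLN→BRL→CHF: 4.452 × 1.171 × 0.1709 = 0.89095
CHF→BRL→USD→CHF: 5.372 × 0.1785 × 0.9073 = 0.87001
Maximum is CHF→BRL→PLN→CHF at 0.9007; no arbitrage — every cycle loses value.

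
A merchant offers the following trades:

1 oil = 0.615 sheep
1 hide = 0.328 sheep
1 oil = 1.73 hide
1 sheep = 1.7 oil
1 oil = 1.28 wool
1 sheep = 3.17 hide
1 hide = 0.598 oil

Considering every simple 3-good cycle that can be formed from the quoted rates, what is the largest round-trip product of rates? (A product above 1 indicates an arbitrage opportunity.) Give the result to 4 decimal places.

1.1658

hide→oil→sheep→hide: 0.598 × 0.615 × 3.17 = 1.16583
hide→sheep→oil→hide: 0.328 × 1.7 × 1.73 = 0.96465
Maximum is hide→oil→sheep→hide at 1.1658; arbitrage exists.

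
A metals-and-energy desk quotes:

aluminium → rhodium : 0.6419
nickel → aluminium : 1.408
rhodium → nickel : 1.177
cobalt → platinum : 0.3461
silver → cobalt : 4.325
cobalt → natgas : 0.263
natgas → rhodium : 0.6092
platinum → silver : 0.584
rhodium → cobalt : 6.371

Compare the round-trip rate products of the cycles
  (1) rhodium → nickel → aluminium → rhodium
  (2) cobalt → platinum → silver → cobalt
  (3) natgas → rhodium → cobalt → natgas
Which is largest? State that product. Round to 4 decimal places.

1.0638

(1) 1.177 × 1.408 × 0.6419 = 1.06377
(2) 0.3461 × 0.584 × 4.325 = 0.87418
(3) 0.6092 × 6.371 × 0.263 = 1.02076
Highest is cycle (1) at 1.0638 (>1, arbitrage).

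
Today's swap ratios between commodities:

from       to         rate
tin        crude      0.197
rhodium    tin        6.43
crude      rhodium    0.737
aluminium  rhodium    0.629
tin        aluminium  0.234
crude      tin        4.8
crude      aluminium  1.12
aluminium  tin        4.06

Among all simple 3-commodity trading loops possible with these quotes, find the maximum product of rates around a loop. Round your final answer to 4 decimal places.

0.9464

rhodium→tin→aluminium→rhodium: 6.43 × 0.234 × 0.629 = 0.94641
rhodium→tin→crude→rhodium: 6.43 × 0.197 × 0.737 = 0.93357
crude→aluminium→tin→crude: 1.12 × 4.06 × 0.197 = 0.89580
Maximum is rhodium→tin→aluminium→rhodium at 0.9464; no arbitrage — every cycle loses value.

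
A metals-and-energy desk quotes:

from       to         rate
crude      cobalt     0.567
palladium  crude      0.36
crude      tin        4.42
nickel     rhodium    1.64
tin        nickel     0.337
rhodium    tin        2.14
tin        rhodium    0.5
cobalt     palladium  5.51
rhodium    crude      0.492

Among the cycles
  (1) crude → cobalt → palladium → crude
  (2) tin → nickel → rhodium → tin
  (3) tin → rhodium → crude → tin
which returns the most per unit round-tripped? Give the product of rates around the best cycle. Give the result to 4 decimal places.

1.1827

(1) 0.567 × 5.51 × 0.36 = 1.12470
(2) 0.337 × 1.64 × 2.14 = 1.18274
(3) 0.5 × 0.492 × 4.42 = 1.08732
Highest is cycle (2) at 1.1827 (>1, arbitrage).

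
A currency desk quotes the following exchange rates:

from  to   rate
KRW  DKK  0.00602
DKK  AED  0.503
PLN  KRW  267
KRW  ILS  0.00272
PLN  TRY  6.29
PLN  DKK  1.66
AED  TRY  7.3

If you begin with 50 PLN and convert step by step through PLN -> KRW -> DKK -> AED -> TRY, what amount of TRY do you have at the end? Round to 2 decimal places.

295.10

50 PLN × 267 = 13350 KRW
13350 KRW × 0.00602 = 80.367 DKK
80.367 DKK × 0.503 = 40.424601 AED
40.424601 AED × 7.3 = 295.0995873 TRY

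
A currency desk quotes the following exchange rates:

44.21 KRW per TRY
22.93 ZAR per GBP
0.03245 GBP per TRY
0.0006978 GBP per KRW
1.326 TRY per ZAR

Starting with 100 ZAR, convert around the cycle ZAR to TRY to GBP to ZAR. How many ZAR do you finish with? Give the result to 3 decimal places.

98.665

100 ZAR × 1.326 = 132.6 TRY
132.6 TRY × 0.03245 = 4.30287 GBP
4.30287 GBP × 22.93 = 98.6648091 ZAR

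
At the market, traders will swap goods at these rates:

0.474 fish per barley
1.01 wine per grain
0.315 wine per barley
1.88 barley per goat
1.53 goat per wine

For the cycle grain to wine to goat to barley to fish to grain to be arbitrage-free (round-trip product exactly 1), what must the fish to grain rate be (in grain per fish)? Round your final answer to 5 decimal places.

Known legs of the cycle: 1.01 × 1.53 × 1.88 × 0.474 = 1.377047736
For no arbitrage the full-cycle product must be 1, so the missing rate is 1 / 1.377047736 ≈ 0.7261912.

0.72619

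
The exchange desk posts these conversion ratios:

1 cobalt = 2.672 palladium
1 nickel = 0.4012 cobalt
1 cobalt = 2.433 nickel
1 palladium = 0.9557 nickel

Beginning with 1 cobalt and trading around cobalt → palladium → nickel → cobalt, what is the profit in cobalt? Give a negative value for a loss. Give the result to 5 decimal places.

0.02452

1 cobalt × 2.672 = 2.672 palladium
2.672 palladium × 0.9557 = 2.5536304 nickel
2.5536304 nickel × 0.4012 = 1.02451651648 cobalt
Net change: 1.02451651648 − 1 = 0.02451651648 cobalt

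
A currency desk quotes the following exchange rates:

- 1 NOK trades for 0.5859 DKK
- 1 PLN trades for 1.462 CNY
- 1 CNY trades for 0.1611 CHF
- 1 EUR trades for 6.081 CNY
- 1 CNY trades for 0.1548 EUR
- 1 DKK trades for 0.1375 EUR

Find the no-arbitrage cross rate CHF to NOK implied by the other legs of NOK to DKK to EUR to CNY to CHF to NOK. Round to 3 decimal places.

Known legs of the cycle: 0.5859 × 0.1375 × 6.081 × 0.1611 = 0.078921756057375
For no arbitrage the full-cycle product must be 1, so the missing rate is 1 / 0.078921756057375 ≈ 12.67078.

12.671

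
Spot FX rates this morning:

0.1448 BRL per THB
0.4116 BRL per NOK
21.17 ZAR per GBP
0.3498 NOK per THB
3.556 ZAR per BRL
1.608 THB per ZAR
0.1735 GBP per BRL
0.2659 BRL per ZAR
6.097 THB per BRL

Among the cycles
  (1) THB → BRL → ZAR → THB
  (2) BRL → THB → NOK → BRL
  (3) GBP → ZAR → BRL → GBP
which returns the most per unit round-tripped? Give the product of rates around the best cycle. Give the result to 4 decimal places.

(1) 0.1448 × 3.556 × 1.608 = 0.82797
(2) 6.097 × 0.3498 × 0.4116 = 0.87783
(3) 21.17 × 0.2659 × 0.1735 = 0.97665
Highest is cycle (3) at 0.9766 (≤1, no arbitrage).

0.9766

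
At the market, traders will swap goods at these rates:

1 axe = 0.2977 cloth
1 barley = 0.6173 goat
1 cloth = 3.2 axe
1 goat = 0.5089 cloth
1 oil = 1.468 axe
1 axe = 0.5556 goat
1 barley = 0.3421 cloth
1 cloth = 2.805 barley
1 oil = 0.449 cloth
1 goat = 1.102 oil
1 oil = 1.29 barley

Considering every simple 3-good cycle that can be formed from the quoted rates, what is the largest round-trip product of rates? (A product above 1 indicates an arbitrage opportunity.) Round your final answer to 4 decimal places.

cloth→axe→goat→cloth: 3.2 × 0.5556 × 0.5089 = 0.90478
axe→goat→oil→axe: 0.5556 × 1.102 × 1.468 = 0.89881
cloth→barley→goat→cloth: 2.805 × 0.6173 × 0.5089 = 0.88117
barley→goat→oil→barley: 0.6173 × 1.102 × 1.29 = 0.87754
Maximum is cloth→axe→goat→cloth at 0.9048; no arbitrage — every cycle loses value.

0.9048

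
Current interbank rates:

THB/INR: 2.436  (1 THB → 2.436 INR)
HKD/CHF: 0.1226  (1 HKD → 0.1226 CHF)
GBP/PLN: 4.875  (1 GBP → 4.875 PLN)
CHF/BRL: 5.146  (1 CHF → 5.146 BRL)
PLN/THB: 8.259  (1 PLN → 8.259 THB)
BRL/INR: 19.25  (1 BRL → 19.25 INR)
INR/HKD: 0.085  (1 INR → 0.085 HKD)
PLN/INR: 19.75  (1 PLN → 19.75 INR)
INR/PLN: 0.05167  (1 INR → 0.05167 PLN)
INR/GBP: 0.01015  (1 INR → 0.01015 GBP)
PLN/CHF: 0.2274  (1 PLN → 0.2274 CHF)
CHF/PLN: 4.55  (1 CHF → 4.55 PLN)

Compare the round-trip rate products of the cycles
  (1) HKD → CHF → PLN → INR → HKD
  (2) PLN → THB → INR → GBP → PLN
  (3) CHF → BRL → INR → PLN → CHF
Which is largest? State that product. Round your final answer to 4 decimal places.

1.1639

(1) 0.1226 × 4.55 × 19.75 × 0.085 = 0.93646
(2) 8.259 × 2.436 × 0.01015 × 4.875 = 0.99551
(3) 5.146 × 19.25 × 0.05167 × 0.2274 = 1.16394
Highest is cycle (3) at 1.1639 (>1, arbitrage).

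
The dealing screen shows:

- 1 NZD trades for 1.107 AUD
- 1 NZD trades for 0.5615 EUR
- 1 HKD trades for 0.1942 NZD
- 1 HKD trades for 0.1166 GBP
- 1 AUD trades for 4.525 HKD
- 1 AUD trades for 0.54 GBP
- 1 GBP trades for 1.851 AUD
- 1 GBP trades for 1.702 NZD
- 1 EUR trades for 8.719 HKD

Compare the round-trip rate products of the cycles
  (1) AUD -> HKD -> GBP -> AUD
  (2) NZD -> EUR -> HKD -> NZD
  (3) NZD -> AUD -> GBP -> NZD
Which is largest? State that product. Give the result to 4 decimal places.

(1) 4.525 × 0.1166 × 1.851 = 0.97662
(2) 0.5615 × 8.719 × 0.1942 = 0.95075
(3) 1.107 × 0.54 × 1.702 = 1.01742
Highest is cycle (3) at 1.0174 (>1, arbitrage).

1.0174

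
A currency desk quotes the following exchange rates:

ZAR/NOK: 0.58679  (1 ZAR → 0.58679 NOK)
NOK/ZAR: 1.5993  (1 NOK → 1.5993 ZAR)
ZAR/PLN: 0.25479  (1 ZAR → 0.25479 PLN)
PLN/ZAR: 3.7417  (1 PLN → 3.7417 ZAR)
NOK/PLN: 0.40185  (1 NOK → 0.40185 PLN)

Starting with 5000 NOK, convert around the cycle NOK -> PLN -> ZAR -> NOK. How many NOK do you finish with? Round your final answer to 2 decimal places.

5000 NOK × 0.40185 = 2009.25 PLN
2009.25 PLN × 3.7417 = 7518.010725 ZAR
7518.010725 ZAR × 0.58679 = 4411.49351332275 NOK

4411.49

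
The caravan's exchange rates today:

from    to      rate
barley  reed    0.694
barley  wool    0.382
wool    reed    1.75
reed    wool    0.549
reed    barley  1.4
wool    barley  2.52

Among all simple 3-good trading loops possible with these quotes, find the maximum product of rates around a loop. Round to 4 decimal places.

wool→barley→reed→wool: 2.52 × 0.694 × 0.549 = 0.96014
wool→reed→barley→wool: 1.75 × 1.4 × 0.382 = 0.93590
Maximum is wool→barley→reed→wool at 0.9601; no arbitrage — every cycle loses value.

0.9601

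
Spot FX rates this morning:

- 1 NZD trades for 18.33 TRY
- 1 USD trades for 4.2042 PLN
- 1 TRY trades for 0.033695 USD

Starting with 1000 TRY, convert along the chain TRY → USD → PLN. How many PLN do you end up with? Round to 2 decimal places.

141.66

1000 TRY × 0.033695 = 33.695 USD
33.695 USD × 4.2042 = 141.660519 PLN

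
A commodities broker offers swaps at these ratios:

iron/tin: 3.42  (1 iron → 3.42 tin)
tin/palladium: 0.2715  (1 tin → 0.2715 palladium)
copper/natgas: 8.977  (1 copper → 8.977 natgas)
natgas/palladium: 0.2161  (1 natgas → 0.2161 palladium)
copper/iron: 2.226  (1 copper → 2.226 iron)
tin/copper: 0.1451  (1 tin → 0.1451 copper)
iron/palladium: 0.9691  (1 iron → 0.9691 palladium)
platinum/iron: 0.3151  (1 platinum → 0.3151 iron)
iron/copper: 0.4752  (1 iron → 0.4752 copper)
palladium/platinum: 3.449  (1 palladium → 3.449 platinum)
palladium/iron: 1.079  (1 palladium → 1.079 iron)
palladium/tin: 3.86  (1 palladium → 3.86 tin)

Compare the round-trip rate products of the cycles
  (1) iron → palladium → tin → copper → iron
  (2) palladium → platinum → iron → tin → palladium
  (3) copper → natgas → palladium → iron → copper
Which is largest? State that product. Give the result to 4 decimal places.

(1) 0.9691 × 3.86 × 0.1451 × 2.226 = 1.20823
(2) 3.449 × 0.3151 × 3.42 × 0.2715 = 1.00911
(3) 8.977 × 0.2161 × 1.079 × 0.4752 = 0.99468
Highest is cycle (1) at 1.2082 (>1, arbitrage).

1.2082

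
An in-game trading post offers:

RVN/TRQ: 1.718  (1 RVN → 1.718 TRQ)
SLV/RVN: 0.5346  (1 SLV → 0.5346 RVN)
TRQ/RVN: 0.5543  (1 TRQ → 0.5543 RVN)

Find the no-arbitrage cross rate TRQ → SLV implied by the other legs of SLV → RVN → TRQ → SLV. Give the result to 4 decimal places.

1.0888

Known legs of the cycle: 0.5346 × 1.718 = 0.9184428
For no arbitrage the full-cycle product must be 1, so the missing rate is 1 / 0.9184428 ≈ 1.088799.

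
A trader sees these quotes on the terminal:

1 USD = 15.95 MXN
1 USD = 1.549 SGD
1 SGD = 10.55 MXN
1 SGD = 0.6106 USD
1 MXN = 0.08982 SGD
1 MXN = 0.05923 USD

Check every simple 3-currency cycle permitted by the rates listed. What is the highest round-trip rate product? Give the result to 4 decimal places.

MXN→USD→SGD→MXN: 0.05923 × 1.549 × 10.55 = 0.96793
MXN→SGD→USD→MXN: 0.08982 × 0.6106 × 15.95 = 0.87476
Maximum is MXN→USD→SGD→MXN at 0.9679; no arbitrage — every cycle loses value.

0.9679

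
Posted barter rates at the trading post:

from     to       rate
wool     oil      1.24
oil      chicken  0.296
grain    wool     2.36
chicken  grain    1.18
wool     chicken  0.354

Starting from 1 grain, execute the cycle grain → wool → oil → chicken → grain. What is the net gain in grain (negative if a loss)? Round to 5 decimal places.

0.02213

1 grain × 2.36 = 2.36 wool
2.36 wool × 1.24 = 2.9264 oil
2.9264 oil × 0.296 = 0.8662144 chicken
0.8662144 chicken × 1.18 = 1.022132992 grain
Net change: 1.022132992 − 1 = 0.022132992 grain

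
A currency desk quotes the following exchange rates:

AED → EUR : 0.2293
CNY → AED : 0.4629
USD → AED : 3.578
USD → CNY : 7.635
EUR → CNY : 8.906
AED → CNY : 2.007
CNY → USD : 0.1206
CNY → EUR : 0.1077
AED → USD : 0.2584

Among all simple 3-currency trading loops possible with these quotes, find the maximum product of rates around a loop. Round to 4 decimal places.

0.9453

AED→EUR→CNY→AED: 0.2293 × 8.906 × 0.4629 = 0.94531
AED→USD→CNY→AED: 0.2584 × 7.635 × 0.4629 = 0.91325
AED→CNY→USD→AED: 2.007 × 0.1206 × 3.578 = 0.86603
Maximum is AED→EUR→CNY→AED at 0.9453; no arbitrage — every cycle loses value.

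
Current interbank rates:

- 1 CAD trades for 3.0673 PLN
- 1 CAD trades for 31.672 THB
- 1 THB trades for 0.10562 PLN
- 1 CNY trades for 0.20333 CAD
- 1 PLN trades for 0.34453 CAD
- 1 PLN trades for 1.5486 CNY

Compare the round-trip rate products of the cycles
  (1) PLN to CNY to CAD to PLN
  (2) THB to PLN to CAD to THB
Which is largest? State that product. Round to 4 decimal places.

1.1525

(1) 1.5486 × 0.20333 × 3.0673 = 0.96582
(2) 0.10562 × 0.34453 × 31.672 = 1.15252
Highest is cycle (2) at 1.1525 (>1, arbitrage).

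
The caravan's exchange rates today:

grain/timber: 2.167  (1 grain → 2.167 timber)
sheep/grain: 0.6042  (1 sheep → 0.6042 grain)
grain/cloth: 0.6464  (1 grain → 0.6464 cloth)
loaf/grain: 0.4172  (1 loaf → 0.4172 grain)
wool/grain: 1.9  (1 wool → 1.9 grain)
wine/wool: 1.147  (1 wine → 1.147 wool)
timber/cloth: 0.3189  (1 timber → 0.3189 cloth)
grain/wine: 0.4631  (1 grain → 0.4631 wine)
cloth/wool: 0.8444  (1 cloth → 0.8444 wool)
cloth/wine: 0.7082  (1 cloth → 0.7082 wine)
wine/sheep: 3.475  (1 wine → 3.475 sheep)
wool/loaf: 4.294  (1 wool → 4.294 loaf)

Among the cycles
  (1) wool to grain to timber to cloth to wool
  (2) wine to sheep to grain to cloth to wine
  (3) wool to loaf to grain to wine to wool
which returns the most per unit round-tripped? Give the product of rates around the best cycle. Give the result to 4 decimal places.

1.1087

(1) 1.9 × 2.167 × 0.3189 × 0.8444 = 1.10870
(2) 3.475 × 0.6042 × 0.6464 × 0.7082 = 0.96115
(3) 4.294 × 0.4172 × 0.4631 × 1.147 = 0.95158
Highest is cycle (1) at 1.1087 (>1, arbitrage).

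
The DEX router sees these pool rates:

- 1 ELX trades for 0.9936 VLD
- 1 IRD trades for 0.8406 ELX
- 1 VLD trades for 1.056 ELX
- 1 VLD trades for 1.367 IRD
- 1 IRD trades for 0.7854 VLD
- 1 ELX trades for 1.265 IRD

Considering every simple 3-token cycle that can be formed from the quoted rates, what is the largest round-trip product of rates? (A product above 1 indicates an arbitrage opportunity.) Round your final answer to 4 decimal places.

IRD→ELX→VLD→IRD: 0.8406 × 0.9936 × 1.367 = 1.14175
IRD→VLD→ELX→IRD: 0.7854 × 1.056 × 1.265 = 1.04917
Maximum is IRD→ELX→VLD→IRD at 1.1417; arbitrage exists.

1.1417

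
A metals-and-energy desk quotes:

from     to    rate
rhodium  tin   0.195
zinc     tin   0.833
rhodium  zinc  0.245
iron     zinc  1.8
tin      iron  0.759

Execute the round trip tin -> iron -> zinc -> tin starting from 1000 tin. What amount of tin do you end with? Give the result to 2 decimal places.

1000 tin × 0.759 = 759 iron
759 iron × 1.8 = 1366.2 zinc
1366.2 zinc × 0.833 = 1138.0446 tin

1138.04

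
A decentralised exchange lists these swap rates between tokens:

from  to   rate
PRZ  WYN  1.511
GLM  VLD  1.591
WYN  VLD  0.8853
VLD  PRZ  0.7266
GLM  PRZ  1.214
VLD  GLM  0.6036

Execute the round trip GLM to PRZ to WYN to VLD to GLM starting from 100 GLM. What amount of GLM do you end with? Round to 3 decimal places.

98.022

100 GLM × 1.214 = 121.4 PRZ
121.4 PRZ × 1.511 = 183.4354 WYN
183.4354 WYN × 0.8853 = 162.39535962 VLD
162.39535962 VLD × 0.6036 = 98.021839066632 GLM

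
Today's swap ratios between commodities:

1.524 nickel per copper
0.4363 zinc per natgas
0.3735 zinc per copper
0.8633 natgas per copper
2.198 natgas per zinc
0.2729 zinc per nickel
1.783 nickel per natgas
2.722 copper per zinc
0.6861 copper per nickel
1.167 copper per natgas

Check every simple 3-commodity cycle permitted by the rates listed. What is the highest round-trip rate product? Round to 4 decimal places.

1.1321

nickel→zinc→copper→nickel: 0.2729 × 2.722 × 1.524 = 1.13208
nickel→zinc→natgas→nickel: 0.2729 × 2.198 × 1.783 = 1.06950
nickel→copper→natgas→nickel: 0.6861 × 0.8633 × 1.783 = 1.05609
natgas→zinc→copper→natgas: 0.4363 × 2.722 × 0.8633 = 1.02526
natgas→copper→zinc→natgas: 1.167 × 0.3735 × 2.198 = 0.95805
Maximum is nickel→zinc→copper→nickel at 1.1321; arbitrage exists.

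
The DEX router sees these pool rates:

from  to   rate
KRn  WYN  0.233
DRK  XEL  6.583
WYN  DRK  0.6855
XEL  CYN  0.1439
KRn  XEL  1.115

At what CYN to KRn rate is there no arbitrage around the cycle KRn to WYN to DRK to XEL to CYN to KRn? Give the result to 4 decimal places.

Known legs of the cycle: 0.233 × 0.6855 × 6.583 × 0.1439 = 0.15130317070455
For no arbitrage the full-cycle product must be 1, so the missing rate is 1 / 0.15130317070455 ≈ 6.609247.

6.6092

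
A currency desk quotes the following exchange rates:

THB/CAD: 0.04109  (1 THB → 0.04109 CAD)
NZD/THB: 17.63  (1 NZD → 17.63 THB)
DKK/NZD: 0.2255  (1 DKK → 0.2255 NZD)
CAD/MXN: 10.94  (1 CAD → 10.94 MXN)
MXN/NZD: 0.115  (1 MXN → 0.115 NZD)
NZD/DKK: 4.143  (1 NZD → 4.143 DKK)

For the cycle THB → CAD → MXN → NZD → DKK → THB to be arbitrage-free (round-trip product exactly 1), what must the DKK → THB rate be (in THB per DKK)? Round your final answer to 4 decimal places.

4.6691

Known legs of the cycle: 0.04109 × 10.94 × 0.115 × 4.143 = 0.214173748047
For no arbitrage the full-cycle product must be 1, so the missing rate is 1 / 0.214173748047 ≈ 4.669106.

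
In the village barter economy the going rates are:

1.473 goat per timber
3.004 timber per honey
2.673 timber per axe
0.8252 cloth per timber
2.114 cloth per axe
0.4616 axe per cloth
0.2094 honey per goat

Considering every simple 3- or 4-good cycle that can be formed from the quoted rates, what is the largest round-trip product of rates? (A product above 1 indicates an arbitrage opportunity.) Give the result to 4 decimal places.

1.0182

axe→timber→cloth→axe: 2.673 × 0.8252 × 0.4616 = 1.01818
honey→timber→goat→honey: 3.004 × 1.473 × 0.2094 = 0.92657
Maximum is axe→timber→cloth→axe at 1.0182; arbitrage exists.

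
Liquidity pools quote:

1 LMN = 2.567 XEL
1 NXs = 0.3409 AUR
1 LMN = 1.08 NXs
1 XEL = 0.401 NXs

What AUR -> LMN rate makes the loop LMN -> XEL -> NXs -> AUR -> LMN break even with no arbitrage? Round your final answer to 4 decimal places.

2.8497

Known legs of the cycle: 2.567 × 0.401 × 0.3409 = 0.3509112103
For no arbitrage the full-cycle product must be 1, so the missing rate is 1 / 0.3509112103 ≈ 2.849724.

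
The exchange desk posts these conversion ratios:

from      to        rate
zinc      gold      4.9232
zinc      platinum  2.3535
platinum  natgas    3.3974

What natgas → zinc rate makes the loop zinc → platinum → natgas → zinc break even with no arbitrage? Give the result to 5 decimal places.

0.12507

Known legs of the cycle: 2.3535 × 3.3974 = 7.9957809
For no arbitrage the full-cycle product must be 1, so the missing rate is 1 / 7.9957809 ≈ 0.1250660.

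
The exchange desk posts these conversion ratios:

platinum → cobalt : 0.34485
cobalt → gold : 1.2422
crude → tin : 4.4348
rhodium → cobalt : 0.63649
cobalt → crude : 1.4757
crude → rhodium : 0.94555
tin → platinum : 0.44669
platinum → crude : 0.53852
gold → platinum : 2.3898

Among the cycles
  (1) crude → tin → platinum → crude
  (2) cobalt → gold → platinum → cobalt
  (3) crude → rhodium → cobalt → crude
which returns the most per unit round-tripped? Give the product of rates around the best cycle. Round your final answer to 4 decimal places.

(1) 4.4348 × 0.44669 × 0.53852 = 1.06680
(2) 1.2422 × 2.3898 × 0.34485 = 1.02373
(3) 0.94555 × 0.63649 × 1.4757 = 0.88813
Highest is cycle (1) at 1.0668 (>1, arbitrage).

1.0668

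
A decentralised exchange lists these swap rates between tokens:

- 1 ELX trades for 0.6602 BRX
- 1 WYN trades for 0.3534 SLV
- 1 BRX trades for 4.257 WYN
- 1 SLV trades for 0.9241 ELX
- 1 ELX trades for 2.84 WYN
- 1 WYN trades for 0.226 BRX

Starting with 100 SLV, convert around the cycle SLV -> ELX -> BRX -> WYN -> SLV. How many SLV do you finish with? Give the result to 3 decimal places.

100 SLV × 0.9241 = 92.41 ELX
92.41 ELX × 0.6602 = 61.009082 BRX
61.009082 BRX × 4.257 = 259.715662074 WYN
259.715662074 WYN × 0.3534 = 91.7835149769516 SLV

91.784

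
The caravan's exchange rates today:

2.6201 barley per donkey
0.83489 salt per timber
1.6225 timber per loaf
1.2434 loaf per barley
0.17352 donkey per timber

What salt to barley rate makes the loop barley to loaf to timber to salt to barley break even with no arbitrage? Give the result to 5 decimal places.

0.59371

Known legs of the cycle: 1.2434 × 1.6225 × 0.83489 = 1.684320861685
For no arbitrage the full-cycle product must be 1, so the missing rate is 1 / 1.684320861685 ≈ 0.5937111.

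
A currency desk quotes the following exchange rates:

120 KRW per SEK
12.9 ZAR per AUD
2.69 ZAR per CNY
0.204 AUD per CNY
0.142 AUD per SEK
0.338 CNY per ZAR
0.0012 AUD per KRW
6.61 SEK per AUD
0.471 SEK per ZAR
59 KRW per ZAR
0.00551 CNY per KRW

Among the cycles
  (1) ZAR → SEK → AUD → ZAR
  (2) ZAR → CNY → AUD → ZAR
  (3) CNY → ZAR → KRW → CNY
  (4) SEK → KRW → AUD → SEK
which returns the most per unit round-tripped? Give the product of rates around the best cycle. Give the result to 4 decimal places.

(1) 0.471 × 0.142 × 12.9 = 0.86278
(2) 0.338 × 0.204 × 12.9 = 0.88948
(3) 2.69 × 59 × 0.00551 = 0.87449
(4) 120 × 0.0012 × 6.61 = 0.95184
Highest is cycle (4) at 0.9518 (≤1, no arbitrage).

0.9518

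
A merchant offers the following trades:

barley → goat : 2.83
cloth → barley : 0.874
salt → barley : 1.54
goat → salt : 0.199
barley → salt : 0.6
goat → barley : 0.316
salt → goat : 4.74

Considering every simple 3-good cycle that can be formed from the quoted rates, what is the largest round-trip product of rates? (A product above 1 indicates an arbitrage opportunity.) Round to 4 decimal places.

0.8987

goat→barley→salt→goat: 0.316 × 0.6 × 4.74 = 0.89870
goat→salt→barley→goat: 0.199 × 1.54 × 2.83 = 0.86728
Maximum is goat→barley→salt→goat at 0.8987; no arbitrage — every cycle loses value.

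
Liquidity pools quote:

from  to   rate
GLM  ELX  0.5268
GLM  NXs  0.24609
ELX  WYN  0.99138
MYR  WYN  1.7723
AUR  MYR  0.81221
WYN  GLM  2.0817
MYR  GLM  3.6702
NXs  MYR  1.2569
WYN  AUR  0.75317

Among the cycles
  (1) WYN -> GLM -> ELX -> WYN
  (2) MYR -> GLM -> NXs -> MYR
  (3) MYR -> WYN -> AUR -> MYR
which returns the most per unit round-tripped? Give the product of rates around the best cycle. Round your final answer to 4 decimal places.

(1) 2.0817 × 0.5268 × 0.99138 = 1.08719
(2) 3.6702 × 0.24609 × 1.2569 = 1.13523
(3) 1.7723 × 0.75317 × 0.81221 = 1.08417
Highest is cycle (2) at 1.1352 (>1, arbitrage).

1.1352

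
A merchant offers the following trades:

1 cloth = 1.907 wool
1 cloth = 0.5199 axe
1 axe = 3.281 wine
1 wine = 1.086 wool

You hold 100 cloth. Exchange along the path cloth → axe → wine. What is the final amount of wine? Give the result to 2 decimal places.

170.58

100 cloth × 0.5199 = 51.99 axe
51.99 axe × 3.281 = 170.57919 wine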